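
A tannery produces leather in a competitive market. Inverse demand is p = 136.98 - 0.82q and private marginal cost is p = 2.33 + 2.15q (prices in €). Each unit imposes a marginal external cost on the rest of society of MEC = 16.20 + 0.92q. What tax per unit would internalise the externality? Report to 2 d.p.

tax = €44.21 per unit

Social marginal cost = private MC + MEC = 18.53 + 3.07q.
Set SMC = demand: 18.53 + 3.07q = 136.98 - 0.82q → q* = 30.4499.
The Pigouvian tax equals MEC at q*: 16.20 + 0.92×30.4499 = 44.2139.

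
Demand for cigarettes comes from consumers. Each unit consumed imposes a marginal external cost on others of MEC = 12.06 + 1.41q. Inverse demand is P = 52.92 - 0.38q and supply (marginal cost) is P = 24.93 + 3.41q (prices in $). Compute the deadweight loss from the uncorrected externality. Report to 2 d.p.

DWL = $48.56

Market equilibrium (private): 24.93 + 3.41q = 52.92 - 0.38q → q_m = 7.3852.
Social marginal benefit = demand − MEC = 40.86 - 1.79q.
Set SMB = MC: 40.86 - 1.79q = 24.93 + 3.41q → q* = 3.0635.
Height of the DWL triangle at q_m is MC(q_m) − SMB(q_m) = MEC(q_m) = 22.4732.
DWL = ½ × 4.3217 × 22.4732 = 48.5612.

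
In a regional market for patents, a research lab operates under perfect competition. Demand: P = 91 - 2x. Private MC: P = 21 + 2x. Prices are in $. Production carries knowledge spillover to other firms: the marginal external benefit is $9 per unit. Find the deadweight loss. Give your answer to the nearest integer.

Market equilibrium (private): 21 + 2x = 91 - 2x → x_m = 17.5000.
Social marginal cost = private MC − MEB = 12 + 2x.
Set SMC = demand: 12 + 2x = 91 - 2x → x* = 19.7500.
The loss is the area between SMC and demand from x* to x_m; with linear curves that's a triangle of height MEB(x_m).
DWL = ½ × 2.2500 × 9.0000 = 10.1250.

DWL = $10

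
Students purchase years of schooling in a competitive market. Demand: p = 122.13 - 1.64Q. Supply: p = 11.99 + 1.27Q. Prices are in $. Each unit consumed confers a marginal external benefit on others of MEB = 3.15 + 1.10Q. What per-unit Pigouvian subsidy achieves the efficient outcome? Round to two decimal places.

Social marginal benefit = demand + MEB = 125.28 - 0.54Q.
Set SMB = MC: 125.28 - 0.54Q = 11.99 + 1.27Q → Q* = 62.5912.
The Pigouvian subsidy equals MEB at Q*: 3.15 + 1.10×62.5912 = 72.0003.

subsidy = $72.00 per unit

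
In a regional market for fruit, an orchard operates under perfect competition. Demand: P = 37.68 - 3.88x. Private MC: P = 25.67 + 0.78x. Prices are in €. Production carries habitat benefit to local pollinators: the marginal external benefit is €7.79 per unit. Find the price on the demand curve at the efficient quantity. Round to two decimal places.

Social marginal cost = private MC − MEB = 17.88 + 0.78x.
Set SMC = demand: 17.88 + 0.78x = 37.68 - 3.88x → x* = 4.2489.
Consumer price on the demand curve at x*: 37.68 − 3.88×4.2489 = 21.1943.

P = €21.19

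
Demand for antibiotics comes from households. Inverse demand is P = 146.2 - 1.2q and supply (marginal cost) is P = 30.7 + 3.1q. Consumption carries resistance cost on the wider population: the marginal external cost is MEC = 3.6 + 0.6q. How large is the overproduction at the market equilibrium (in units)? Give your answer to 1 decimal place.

Market equilibrium (private): 30.7 + 3.1q = 146.2 - 1.2q → q_m = 26.8605.
Social marginal benefit = demand − MEC = 142.6 - 1.8q.
Set SMB = MC: 142.6 - 1.8q = 30.7 + 3.1q → q* = 22.8367.
Gap = |26.8605 − 22.8367| = 4.0238.

4.0 units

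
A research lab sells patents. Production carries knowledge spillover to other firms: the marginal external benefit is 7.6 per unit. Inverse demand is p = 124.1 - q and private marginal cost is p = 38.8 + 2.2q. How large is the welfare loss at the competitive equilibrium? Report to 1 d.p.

Market equilibrium (private): 38.8 + 2.2q = 124.1 - q → q_m = 26.6563.
Social marginal cost = private MC − MEB = 31.2 + 2.2q.
Set SMC = demand: 31.2 + 2.2q = 124.1 - q → q* = 29.0313.
Between q* and q_m the wedge demand − SMC runs linearly from 0 to MEB(q_m), so the loss is a triangle.
DWL = ½ × 2.3750 × 7.6000 = 9.0250.

DWL = 9.0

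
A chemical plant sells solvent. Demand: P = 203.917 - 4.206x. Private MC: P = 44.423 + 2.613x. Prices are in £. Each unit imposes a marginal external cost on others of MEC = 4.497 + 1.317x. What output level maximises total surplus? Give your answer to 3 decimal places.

x* = 19.051

Social marginal cost = private MC + MEC = 48.920 + 3.930x.
Set SMC = demand: 48.920 + 3.930x = 203.917 - 4.206x → x* = 19.0508.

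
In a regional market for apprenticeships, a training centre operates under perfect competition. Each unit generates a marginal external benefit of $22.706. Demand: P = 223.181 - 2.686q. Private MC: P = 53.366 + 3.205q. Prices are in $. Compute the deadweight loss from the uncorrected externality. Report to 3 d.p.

DWL = $43.758

Market equilibrium (private): 53.366 + 3.205q = 223.181 - 2.686q → q_m = 28.8262.
Social marginal cost = private MC − MEB = 30.660 + 3.205q.
Set SMC = demand: 30.660 + 3.205q = 223.181 - 2.686q → q* = 32.6805.
Height of the DWL triangle at q_m is demand(q_m) − SMC(q_m) = MEB(q_m) = 22.7060.
DWL = ½ × 3.8543 × 22.7060 = 43.7579.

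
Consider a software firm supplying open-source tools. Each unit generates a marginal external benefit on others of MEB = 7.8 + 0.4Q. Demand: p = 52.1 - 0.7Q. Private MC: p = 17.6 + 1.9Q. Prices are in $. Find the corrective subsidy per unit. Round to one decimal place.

Social marginal cost = private MC − MEB = 9.8 + 1.5Q.
Set SMC = demand: 9.8 + 1.5Q = 52.1 - 0.7Q → Q* = 19.2273.
The Pigouvian subsidy equals MEB at Q*: 7.8 + 0.4×19.2273 = 15.4909.

subsidy = $15.5 per unit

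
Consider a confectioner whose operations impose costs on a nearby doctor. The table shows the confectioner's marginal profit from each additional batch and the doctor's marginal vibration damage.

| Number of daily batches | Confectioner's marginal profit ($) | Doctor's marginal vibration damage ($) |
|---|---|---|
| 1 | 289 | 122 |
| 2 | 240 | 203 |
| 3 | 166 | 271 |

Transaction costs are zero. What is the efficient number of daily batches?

Bargaining reaches the level where marginal profit last exceeds marginal vibration damage.
That holds through level 2 (240 ≥ 203) but not at 3 (166 < 271).

2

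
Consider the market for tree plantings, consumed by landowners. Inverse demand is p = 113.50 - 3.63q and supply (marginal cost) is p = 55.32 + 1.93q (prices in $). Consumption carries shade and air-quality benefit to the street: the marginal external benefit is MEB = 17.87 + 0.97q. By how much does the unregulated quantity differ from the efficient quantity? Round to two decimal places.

Market equilibrium (private): 55.32 + 1.93q = 113.50 - 3.63q → q_m = 10.4640.
Social marginal benefit = demand + MEB = 131.37 - 2.66q.
Set SMB = MC: 131.37 - 2.66q = 55.32 + 1.93q → q* = 16.5686.
Gap = |10.4640 − 16.5686| = 6.1046.

6.10 units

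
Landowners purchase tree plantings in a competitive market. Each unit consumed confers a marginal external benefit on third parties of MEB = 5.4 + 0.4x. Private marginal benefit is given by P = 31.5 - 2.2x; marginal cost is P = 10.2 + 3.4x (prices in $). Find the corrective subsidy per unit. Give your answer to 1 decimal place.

subsidy = $7.5 per unit

Social marginal benefit = demand + MEB = 36.9 - 1.8x.
Set SMB = MC: 36.9 - 1.8x = 10.2 + 3.4x → x* = 5.1346.
The Pigouvian subsidy equals MEB at x*: 5.4 + 0.4×5.1346 = 7.4538.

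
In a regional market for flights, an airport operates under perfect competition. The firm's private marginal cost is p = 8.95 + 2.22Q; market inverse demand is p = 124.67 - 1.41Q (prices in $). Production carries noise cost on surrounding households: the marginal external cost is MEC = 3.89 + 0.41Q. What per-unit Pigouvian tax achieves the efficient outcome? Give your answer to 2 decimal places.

Social marginal cost = private MC + MEC = 12.84 + 2.63Q.
Set SMC = demand: 12.84 + 2.63Q = 124.67 - 1.41Q → Q* = 27.6807.
The Pigouvian tax equals MEC at Q*: 3.89 + 0.41×27.6807 = 15.2391.

tax = $15.24 per unit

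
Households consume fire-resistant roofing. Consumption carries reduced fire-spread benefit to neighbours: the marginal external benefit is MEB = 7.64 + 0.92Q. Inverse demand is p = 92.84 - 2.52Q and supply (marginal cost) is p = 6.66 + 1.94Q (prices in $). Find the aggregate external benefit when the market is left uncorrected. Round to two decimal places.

$319.38

Market equilibrium (private): 6.66 + 1.94Q = 92.84 - 2.52Q → Q_m = 19.3229.
Total external benefit = ∫₀^{Q_m} (7.64 + 0.92Q) dQ = 7.64×19.3229 + ½×0.92×19.3229² = 319.3792.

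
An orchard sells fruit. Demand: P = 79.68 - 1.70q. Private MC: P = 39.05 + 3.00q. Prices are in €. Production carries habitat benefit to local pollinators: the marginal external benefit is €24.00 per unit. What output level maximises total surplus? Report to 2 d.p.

Social marginal cost = private MC − MEB = 15.05 + 3.00q.
Set SMC = demand: 15.05 + 3.00q = 79.68 - 1.70q → q* = 13.7511.

q* = 13.75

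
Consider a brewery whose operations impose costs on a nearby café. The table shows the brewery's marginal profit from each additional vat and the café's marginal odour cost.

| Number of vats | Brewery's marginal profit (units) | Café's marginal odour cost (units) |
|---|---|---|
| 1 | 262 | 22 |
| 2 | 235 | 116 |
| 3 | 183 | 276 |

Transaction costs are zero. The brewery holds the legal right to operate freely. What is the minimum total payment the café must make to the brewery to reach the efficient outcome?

183

Left alone the brewery would choose level 3 (marginal profit stays positive).
Efficient level: k* = 2 (marginal profit ≥ marginal odour cost through 2).
The café must at least cover the brewery's forgone profit from cutting 3→2: 183 = 183.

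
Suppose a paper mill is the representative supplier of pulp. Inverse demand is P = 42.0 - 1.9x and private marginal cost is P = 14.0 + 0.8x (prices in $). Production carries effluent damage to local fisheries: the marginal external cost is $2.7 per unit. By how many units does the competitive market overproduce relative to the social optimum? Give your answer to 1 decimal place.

Market equilibrium (private): 14.0 + 0.8x = 42.0 - 1.9x → x_m = 10.3704.
Social marginal cost = private MC + MEC = 16.7 + 0.8x.
Set SMC = demand: 16.7 + 0.8x = 42.0 - 1.9x → x* = 9.3704.
Gap = |10.3704 − 9.3704| = 1.0000.

1.0 units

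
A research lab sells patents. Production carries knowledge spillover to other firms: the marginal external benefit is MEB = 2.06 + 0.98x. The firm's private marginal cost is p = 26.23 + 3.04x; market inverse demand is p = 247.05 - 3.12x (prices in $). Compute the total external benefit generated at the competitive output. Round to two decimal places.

Market equilibrium (private): 26.23 + 3.04x = 247.05 - 3.12x → x_m = 35.8474.
Total external benefit = ∫₀^{x_m} (2.06 + 0.98x) dx = 2.06×35.8474 + ½×0.98×35.8474² = 703.5133.

$703.51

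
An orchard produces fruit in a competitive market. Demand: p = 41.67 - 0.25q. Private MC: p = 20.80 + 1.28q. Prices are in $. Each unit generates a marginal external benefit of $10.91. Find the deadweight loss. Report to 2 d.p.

DWL = $38.90

Market equilibrium (private): 20.80 + 1.28q = 41.67 - 0.25q → q_m = 13.6405.
Social marginal cost = private MC − MEB = 9.89 + 1.28q.
Set SMC = demand: 9.89 + 1.28q = 41.67 - 0.25q → q* = 20.7712.
The welfare-loss triangle has base |q_m − q*| and height MEB(q_m) (the vertical gap between SMC and demand is zero at q* and MEB at q_m).
DWL = ½ × 7.1307 × 10.9100 = 38.8980.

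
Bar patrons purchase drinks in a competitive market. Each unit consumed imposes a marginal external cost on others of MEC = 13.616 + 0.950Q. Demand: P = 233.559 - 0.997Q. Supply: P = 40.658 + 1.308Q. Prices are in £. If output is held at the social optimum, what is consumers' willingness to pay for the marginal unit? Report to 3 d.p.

Social marginal benefit = demand − MEC = 219.943 - 1.947Q.
Set SMB = MC: 219.943 - 1.947Q = 40.658 + 1.308Q → Q* = 55.0799.
Consumer price on the demand curve at Q*: 233.559 − 0.997×55.0799 = 178.6443.

P = £178.644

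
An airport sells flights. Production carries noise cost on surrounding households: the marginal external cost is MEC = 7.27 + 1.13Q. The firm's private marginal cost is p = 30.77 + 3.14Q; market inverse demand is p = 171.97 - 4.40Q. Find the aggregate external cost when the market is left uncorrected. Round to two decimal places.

Market equilibrium (private): 30.77 + 3.14Q = 171.97 - 4.40Q → Q_m = 18.7268.
Total external cost = ∫₀^{Q_m} (7.27 + 1.13Q) dQ = 7.27×18.7268 + ½×1.13×18.7268² = 334.2854.

334.29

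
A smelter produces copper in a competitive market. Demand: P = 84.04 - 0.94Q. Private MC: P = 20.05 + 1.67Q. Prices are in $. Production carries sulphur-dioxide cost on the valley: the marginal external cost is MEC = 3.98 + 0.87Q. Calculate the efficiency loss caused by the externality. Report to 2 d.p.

DWL = $92.04

Market equilibrium (private): 20.05 + 1.67Q = 84.04 - 0.94Q → Q_m = 24.5172.
Social marginal cost = private MC + MEC = 24.03 + 2.54Q.
Set SMC = demand: 24.03 + 2.54Q = 84.04 - 0.94Q → Q* = 17.2443.
Height of the DWL triangle at Q_m is SMC(Q_m) − demand(Q_m) = MEC(Q_m) = 25.3100.
DWL = ½ × 7.2729 × 25.3100 = 92.0385.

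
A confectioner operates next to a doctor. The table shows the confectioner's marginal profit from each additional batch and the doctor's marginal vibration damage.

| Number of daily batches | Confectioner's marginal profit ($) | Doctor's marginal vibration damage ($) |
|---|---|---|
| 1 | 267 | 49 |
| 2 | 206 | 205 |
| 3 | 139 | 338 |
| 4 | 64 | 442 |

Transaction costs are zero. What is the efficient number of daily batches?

Bargaining reaches the level where marginal profit last exceeds marginal vibration damage.
That holds through level 2 (206 ≥ 205) but not at 3 (139 < 338).

2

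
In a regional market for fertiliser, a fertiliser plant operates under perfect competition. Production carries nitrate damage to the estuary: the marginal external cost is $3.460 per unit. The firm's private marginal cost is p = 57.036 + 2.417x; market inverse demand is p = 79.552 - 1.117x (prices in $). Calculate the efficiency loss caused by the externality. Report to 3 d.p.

DWL = $1.694

Market equilibrium (private): 57.036 + 2.417x = 79.552 - 1.117x → x_m = 6.3713.
Social marginal cost = private MC + MEC = 60.496 + 2.417x.
Set SMC = demand: 60.496 + 2.417x = 79.552 - 1.117x → x* = 5.3922.
The loss is the area between SMC and demand from x* to x_m; with linear curves that's a triangle of height MEC(x_m).
DWL = ½ × 0.9791 × 3.4600 = 1.6938.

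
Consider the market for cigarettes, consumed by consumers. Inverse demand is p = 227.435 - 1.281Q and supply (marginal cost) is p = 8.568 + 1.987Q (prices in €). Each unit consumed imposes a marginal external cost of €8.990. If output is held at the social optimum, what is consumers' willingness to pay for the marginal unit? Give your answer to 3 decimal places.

Social marginal benefit = demand − MEC = 218.445 - 1.281Q.
Set SMB = MC: 218.445 - 1.281Q = 8.568 + 1.987Q → Q* = 64.2218.
Consumer price on the demand curve at Q*: 227.435 − 1.281×64.2218 = 145.1669.

P = €145.167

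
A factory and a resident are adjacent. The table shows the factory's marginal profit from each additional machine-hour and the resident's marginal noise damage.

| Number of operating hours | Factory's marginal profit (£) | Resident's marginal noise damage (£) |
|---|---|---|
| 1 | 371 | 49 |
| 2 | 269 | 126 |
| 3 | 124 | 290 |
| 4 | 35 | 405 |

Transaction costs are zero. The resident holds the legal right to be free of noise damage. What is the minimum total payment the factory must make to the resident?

£175

Efficient level: marginal profit ≥ marginal noise damage through level 2, so k* = 2.
With the resident holding the right, the factory must at least compensate total damage at k*: 49 + 126 = 175.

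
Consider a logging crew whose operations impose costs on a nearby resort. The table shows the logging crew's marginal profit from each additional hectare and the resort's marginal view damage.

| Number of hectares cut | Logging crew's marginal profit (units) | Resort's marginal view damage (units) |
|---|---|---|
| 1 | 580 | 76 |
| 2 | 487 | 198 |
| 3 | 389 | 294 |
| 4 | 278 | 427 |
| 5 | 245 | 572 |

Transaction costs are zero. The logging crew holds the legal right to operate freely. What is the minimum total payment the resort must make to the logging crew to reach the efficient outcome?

Left alone the logging crew would choose level 5 (marginal profit stays positive).
Efficient level: k* = 3 (marginal profit ≥ marginal view damage through 3).
The resort must at least cover the logging crew's forgone profit from cutting 5→3: 278 + 245 = 523.

523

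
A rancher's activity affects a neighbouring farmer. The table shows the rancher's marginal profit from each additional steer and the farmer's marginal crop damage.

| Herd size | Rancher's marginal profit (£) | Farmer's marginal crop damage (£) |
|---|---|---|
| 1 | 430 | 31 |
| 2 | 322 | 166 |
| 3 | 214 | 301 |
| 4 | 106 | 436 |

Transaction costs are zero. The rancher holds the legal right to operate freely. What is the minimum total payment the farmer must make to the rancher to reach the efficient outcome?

£320

Left alone the rancher would choose level 4 (marginal profit stays positive).
Efficient level: k* = 2 (marginal profit ≥ marginal crop damage through 2).
The farmer must at least cover the rancher's forgone profit from cutting 4→2: 214 + 106 = 320.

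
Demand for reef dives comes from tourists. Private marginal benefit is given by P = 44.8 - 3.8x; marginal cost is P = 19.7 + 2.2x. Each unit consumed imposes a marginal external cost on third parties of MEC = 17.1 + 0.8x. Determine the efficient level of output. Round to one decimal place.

x* = 1.2

Social marginal benefit = demand − MEC = 27.7 - 4.6x.
Set SMB = MC: 27.7 - 4.6x = 19.7 + 2.2x → x* = 1.1765.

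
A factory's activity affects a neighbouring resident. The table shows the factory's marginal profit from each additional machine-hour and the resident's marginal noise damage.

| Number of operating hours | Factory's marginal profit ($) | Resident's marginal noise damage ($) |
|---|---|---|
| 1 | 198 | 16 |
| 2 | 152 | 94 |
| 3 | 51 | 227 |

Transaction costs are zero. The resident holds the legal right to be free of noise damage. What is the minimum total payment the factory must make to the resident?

Efficient level: marginal profit ≥ marginal noise damage through level 2, so k* = 2.
With the resident holding the right, the factory must at least compensate total damage at k*: 16 + 94 = 110.

$110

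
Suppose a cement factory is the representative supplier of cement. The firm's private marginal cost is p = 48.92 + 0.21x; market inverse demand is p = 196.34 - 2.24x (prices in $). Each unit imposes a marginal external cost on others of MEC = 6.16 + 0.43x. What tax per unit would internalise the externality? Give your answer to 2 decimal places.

Social marginal cost = private MC + MEC = 55.08 + 0.64x.
Set SMC = demand: 55.08 + 0.64x = 196.34 - 2.24x → x* = 49.0486.
The Pigouvian tax equals MEC at x*: 6.16 + 0.43×49.0486 = 27.2509.

tax = $27.25 per unit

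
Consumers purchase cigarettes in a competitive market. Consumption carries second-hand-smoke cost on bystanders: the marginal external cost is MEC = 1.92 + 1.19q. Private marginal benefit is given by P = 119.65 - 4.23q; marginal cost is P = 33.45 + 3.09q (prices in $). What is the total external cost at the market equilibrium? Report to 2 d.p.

Market equilibrium (private): 33.45 + 3.09q = 119.65 - 4.23q → q_m = 11.7760.
Total external cost = ∫₀^{q_m} (1.92 + 1.19q) dq = 1.92×11.7760 + ½×1.19×11.7760² = 105.1211.

$105.12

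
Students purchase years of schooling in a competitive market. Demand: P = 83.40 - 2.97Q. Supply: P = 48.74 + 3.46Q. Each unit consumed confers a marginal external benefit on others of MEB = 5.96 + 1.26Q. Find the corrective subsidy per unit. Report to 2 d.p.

subsidy = 15.86 per unit

Social marginal benefit = demand + MEB = 89.36 - 1.71Q.
Set SMB = MC: 89.36 - 1.71Q = 48.74 + 3.46Q → Q* = 7.8569.
The Pigouvian subsidy equals MEB at Q*: 5.96 + 1.26×7.8569 = 15.8597.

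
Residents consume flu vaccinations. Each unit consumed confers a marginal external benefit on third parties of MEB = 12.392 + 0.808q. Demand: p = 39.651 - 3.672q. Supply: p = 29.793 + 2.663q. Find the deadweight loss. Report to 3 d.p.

DWL = 16.854

Market equilibrium (private): 29.793 + 2.663q = 39.651 - 3.672q → q_m = 1.5561.
Social marginal benefit = demand + MEB = 52.043 - 2.864q.
Set SMB = MC: 52.043 - 2.864q = 29.793 + 2.663q → q* = 4.0257.
The loss is the area between SMB and MC from q* to q_m; with linear curves that's a triangle of height MEB(q_m).
DWL = ½ × 2.4696 × 13.6493 = 16.8542.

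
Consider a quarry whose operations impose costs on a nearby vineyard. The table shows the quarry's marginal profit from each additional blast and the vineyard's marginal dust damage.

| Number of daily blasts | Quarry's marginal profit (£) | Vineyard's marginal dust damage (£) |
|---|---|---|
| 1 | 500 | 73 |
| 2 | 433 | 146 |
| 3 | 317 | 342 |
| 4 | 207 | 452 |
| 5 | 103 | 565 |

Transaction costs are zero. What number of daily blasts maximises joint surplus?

2

Bargaining reaches the level where marginal profit last exceeds marginal dust damage.
That holds through level 2 (433 ≥ 146) but not at 3 (317 < 342).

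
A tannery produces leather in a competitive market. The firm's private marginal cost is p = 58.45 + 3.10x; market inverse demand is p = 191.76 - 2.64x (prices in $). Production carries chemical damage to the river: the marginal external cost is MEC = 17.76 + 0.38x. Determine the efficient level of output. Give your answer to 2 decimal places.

Social marginal cost = private MC + MEC = 76.21 + 3.48x.
Set SMC = demand: 76.21 + 3.48x = 191.76 - 2.64x → x* = 18.8807.

x* = 18.88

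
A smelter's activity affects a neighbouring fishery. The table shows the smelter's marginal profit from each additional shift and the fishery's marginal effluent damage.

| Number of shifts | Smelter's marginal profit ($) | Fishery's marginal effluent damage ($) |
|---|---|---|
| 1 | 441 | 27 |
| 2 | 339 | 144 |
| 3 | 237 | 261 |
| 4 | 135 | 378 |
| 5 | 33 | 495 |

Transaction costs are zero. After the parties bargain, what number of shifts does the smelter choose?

2

Bargaining reaches the level where marginal profit last exceeds marginal effluent damage.
That holds through level 2 (339 ≥ 144) but not at 3 (237 < 261).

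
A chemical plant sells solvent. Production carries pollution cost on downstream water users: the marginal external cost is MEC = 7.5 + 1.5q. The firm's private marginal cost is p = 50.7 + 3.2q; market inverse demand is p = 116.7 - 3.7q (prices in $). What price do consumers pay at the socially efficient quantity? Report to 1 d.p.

P = $90.9

Social marginal cost = private MC + MEC = 58.2 + 4.7q.
Set SMC = demand: 58.2 + 4.7q = 116.7 - 3.7q → q* = 6.9643.
Consumer price on the demand curve at q*: 116.7 − 3.7×6.9643 = 90.9321.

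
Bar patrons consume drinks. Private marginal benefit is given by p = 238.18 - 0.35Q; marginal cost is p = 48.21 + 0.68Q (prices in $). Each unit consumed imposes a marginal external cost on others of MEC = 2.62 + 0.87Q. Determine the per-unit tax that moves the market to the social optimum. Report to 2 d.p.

Social marginal benefit = demand − MEC = 235.56 - 1.22Q.
Set SMB = MC: 235.56 - 1.22Q = 48.21 + 0.68Q → Q* = 98.6053.
The Pigouvian tax equals MEC at Q*: 2.62 + 0.87×98.6053 = 88.4066.

tax = $88.41 per unit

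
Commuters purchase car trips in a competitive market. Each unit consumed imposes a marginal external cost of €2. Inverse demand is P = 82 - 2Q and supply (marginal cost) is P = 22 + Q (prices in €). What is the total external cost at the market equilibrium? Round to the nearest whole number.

Market equilibrium (private): 22 + Q = 82 - 2Q → Q_m = 20.0000.
Total external cost = MEC × Q_m = 2 × 20.0000 = 40.0000.

€40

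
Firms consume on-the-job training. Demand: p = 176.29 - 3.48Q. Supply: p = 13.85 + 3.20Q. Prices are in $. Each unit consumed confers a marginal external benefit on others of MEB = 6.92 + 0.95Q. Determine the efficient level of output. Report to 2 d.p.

Q* = 29.56

Social marginal benefit = demand + MEB = 183.21 - 2.53Q.
Set SMB = MC: 183.21 - 2.53Q = 13.85 + 3.20Q → Q* = 29.5567.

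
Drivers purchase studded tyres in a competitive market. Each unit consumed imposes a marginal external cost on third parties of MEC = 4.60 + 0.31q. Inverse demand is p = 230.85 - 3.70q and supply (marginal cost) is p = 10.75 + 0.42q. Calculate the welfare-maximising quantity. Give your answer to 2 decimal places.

Social marginal benefit = demand − MEC = 226.25 - 4.01q.
Set SMB = MC: 226.25 - 4.01q = 10.75 + 0.42q → q* = 48.6456.

q* = 48.65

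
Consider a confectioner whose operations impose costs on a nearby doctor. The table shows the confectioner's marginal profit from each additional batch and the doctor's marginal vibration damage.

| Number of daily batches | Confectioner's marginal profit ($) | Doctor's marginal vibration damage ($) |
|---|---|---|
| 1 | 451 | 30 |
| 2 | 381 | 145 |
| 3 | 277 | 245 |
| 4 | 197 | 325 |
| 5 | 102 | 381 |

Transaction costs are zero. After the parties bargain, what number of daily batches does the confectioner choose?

Bargaining reaches the level where marginal profit last exceeds marginal vibration damage.
That holds through level 3 (277 ≥ 245) but not at 4 (197 < 325).

3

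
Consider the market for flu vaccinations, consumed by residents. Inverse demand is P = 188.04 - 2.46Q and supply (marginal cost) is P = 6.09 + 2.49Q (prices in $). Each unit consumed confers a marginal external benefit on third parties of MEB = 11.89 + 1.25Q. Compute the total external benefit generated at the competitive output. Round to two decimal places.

Market equilibrium (private): 6.09 + 2.49Q = 188.04 - 2.46Q → Q_m = 36.7576.
Total external benefit = ∫₀^{Q_m} (11.89 + 1.25Q) dQ = 11.89×36.7576 + ½×1.25×36.7576² = 1281.4986.

$1281.50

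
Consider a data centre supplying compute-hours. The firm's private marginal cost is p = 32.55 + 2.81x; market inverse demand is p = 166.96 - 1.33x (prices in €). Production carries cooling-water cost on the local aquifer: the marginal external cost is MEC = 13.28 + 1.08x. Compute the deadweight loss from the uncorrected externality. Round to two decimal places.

DWL = €223.86

Market equilibrium (private): 32.55 + 2.81x = 166.96 - 1.33x → x_m = 32.4662.
Social marginal cost = private MC + MEC = 45.83 + 3.89x.
Set SMC = demand: 45.83 + 3.89x = 166.96 - 1.33x → x* = 23.2050.
Height of the DWL triangle at x_m is SMC(x_m) − demand(x_m) = MEC(x_m) = 48.3435.
DWL = ½ × 9.2612 × 48.3435 = 223.8594.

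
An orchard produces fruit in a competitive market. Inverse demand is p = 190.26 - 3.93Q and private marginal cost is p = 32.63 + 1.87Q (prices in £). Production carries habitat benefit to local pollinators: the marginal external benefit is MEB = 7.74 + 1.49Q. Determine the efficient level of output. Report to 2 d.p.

Social marginal cost = private MC − MEB = 24.89 + 0.38Q.
Set SMC = demand: 24.89 + 0.38Q = 190.26 - 3.93Q → Q* = 38.3689.

Q* = 38.37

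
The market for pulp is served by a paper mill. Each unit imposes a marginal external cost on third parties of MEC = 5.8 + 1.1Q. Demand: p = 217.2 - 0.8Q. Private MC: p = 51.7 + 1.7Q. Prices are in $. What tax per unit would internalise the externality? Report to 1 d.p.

Social marginal cost = private MC + MEC = 57.5 + 2.8Q.
Set SMC = demand: 57.5 + 2.8Q = 217.2 - 0.8Q → Q* = 44.3611.
The Pigouvian tax equals MEC at Q*: 5.8 + 1.1×44.3611 = 54.5972.

tax = $54.6 per unit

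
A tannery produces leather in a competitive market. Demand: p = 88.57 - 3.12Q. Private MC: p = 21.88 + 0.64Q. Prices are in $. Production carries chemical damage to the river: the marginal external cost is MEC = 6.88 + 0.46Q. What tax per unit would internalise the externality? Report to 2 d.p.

Social marginal cost = private MC + MEC = 28.76 + 1.10Q.
Set SMC = demand: 28.76 + 1.10Q = 88.57 - 3.12Q → Q* = 14.1730.
The Pigouvian tax equals MEC at Q*: 6.88 + 0.46×14.1730 = 13.3996.

tax = $13.40 per unit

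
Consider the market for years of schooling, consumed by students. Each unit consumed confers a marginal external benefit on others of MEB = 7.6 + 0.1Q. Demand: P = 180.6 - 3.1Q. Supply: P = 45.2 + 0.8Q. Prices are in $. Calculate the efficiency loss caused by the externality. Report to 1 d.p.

Market equilibrium (private): 45.2 + 0.8Q = 180.6 - 3.1Q → Q_m = 34.7179.
Social marginal benefit = demand + MEB = 188.2 - 3.0Q.
Set SMB = MC: 188.2 - 3.0Q = 45.2 + 0.8Q → Q* = 37.6316.
The welfare-loss triangle has base |Q_m − Q*| and height MEB(Q_m) (the vertical gap between SMB and MC is zero at Q* and MEB at Q_m).
DWL = ½ × 2.9137 × 11.0718 = 16.1300.

DWL = $16.1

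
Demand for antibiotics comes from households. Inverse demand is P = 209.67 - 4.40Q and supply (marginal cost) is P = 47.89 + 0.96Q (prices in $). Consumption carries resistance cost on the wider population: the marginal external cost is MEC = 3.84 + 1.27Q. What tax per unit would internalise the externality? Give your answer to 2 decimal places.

Social marginal benefit = demand − MEC = 205.83 - 5.67Q.
Set SMB = MC: 205.83 - 5.67Q = 47.89 + 0.96Q → Q* = 23.8220.
The Pigouvian tax equals MEC at Q*: 3.84 + 1.27×23.8220 = 34.0939.

tax = $34.09 per unit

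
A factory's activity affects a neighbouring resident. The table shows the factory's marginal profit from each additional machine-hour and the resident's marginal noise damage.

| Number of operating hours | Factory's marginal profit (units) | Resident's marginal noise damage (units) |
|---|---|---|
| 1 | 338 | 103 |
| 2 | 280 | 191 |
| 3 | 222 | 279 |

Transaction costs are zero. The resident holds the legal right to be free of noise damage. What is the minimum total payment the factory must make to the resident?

Efficient level: marginal profit ≥ marginal noise damage through level 2, so k* = 2.
With the resident holding the right, the factory must at least compensate total damage at k*: 103 + 191 = 294.

294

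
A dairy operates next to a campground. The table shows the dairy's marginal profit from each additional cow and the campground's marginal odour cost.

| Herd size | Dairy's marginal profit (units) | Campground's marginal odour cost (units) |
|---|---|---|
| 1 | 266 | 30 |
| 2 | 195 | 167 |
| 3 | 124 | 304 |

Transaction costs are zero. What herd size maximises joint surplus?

2

Bargaining reaches the level where marginal profit last exceeds marginal odour cost.
That holds through level 2 (195 ≥ 167) but not at 3 (124 < 304).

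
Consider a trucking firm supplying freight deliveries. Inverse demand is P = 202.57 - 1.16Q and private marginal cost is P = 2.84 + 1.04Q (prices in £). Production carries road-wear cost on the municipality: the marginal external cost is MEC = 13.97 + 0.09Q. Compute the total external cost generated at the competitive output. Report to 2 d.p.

£1639.18

Market equilibrium (private): 2.84 + 1.04Q = 202.57 - 1.16Q → Q_m = 90.7864.
Total external cost = ∫₀^{Q_m} (13.97 + 0.09Q) dQ = 13.97×90.7864 + ½×0.09×90.7864² = 1639.1837.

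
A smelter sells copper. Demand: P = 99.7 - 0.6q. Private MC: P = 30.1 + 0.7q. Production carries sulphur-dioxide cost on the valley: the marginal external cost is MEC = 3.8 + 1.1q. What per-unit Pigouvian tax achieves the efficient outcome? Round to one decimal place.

tax = 34.0 per unit

Social marginal cost = private MC + MEC = 33.9 + 1.8q.
Set SMC = demand: 33.9 + 1.8q = 99.7 - 0.6q → q* = 27.4167.
The Pigouvian tax equals MEC at q*: 3.8 + 1.1×27.4167 = 33.9584.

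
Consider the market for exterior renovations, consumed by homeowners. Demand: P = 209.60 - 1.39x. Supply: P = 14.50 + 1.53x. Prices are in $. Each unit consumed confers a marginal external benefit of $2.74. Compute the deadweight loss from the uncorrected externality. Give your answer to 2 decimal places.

DWL = $1.29

Market equilibrium (private): 14.50 + 1.53x = 209.60 - 1.39x → x_m = 66.8151.
Social marginal benefit = demand + MEB = 212.34 - 1.39x.
Set SMB = MC: 212.34 - 1.39x = 14.50 + 1.53x → x* = 67.7534.
Between x* and x_m the wedge SMB − MC runs linearly from 0 to MEB(x_m), so the loss is a triangle.
DWL = ½ × 0.9383 × 2.7400 = 1.2855.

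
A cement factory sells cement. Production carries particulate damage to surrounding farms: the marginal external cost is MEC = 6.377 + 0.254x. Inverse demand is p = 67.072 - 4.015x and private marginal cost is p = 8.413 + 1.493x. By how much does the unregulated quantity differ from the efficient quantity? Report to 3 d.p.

Market equilibrium (private): 8.413 + 1.493x = 67.072 - 4.015x → x_m = 10.6498.
Social marginal cost = private MC + MEC = 14.790 + 1.747x.
Set SMC = demand: 14.790 + 1.747x = 67.072 - 4.015x → x* = 9.0736.
Gap = |10.6498 − 9.0736| = 1.5762.

1.576 units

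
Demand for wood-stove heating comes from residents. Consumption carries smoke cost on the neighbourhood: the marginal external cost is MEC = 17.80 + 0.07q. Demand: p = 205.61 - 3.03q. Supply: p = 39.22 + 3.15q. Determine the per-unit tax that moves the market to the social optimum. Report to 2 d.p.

tax = 19.46 per unit

Social marginal benefit = demand − MEC = 187.81 - 3.10q.
Set SMB = MC: 187.81 - 3.10q = 39.22 + 3.15q → q* = 23.7744.
The Pigouvian tax equals MEC at q*: 17.80 + 0.07×23.7744 = 19.4642.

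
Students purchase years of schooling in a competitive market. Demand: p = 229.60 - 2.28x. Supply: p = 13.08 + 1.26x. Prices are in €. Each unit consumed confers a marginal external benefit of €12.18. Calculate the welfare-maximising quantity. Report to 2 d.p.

x* = 64.60

Social marginal benefit = demand + MEB = 241.78 - 2.28x.
Set SMB = MC: 241.78 - 2.28x = 13.08 + 1.26x → x* = 64.6045.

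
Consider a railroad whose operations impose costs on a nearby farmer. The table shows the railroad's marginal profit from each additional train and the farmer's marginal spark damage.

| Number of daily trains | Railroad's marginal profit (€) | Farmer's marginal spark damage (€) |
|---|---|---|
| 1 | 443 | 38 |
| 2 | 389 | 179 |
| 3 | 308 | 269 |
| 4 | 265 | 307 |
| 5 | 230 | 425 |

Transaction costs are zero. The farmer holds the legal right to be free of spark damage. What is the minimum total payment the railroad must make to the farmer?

Efficient level: marginal profit ≥ marginal spark damage through level 3, so k* = 3.
With the farmer holding the right, the railroad must at least compensate total damage at k*: 38 + 179 + 269 = 486.

€486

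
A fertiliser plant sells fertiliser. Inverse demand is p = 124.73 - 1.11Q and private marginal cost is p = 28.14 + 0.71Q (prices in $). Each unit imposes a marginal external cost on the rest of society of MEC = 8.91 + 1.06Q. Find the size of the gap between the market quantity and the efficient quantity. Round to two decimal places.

Market equilibrium (private): 28.14 + 0.71Q = 124.73 - 1.11Q → Q_m = 53.0714.
Social marginal cost = private MC + MEC = 37.05 + 1.77Q.
Set SMC = demand: 37.05 + 1.77Q = 124.73 - 1.11Q → Q* = 30.4444.
Gap = |53.0714 − 30.4444| = 22.6270.

22.63 units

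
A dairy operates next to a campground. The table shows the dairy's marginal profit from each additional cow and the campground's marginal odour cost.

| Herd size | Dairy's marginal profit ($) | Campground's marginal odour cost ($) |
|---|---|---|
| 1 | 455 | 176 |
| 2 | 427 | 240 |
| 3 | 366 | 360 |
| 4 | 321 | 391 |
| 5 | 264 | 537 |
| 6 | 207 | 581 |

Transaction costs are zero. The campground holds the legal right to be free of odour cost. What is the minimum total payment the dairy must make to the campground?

$776

Efficient level: marginal profit ≥ marginal odour cost through level 3, so k* = 3.
With the campground holding the right, the dairy must at least compensate total damage at k*: 176 + 240 + 360 = 776.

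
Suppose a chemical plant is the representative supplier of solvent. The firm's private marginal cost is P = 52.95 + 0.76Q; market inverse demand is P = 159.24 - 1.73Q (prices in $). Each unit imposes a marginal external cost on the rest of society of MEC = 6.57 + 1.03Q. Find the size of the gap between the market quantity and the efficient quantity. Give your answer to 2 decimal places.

14.36 units

Market equilibrium (private): 52.95 + 0.76Q = 159.24 - 1.73Q → Q_m = 42.6867.
Social marginal cost = private MC + MEC = 59.52 + 1.79Q.
Set SMC = demand: 59.52 + 1.79Q = 159.24 - 1.73Q → Q* = 28.3295.
Gap = |42.6867 − 28.3295| = 14.3572.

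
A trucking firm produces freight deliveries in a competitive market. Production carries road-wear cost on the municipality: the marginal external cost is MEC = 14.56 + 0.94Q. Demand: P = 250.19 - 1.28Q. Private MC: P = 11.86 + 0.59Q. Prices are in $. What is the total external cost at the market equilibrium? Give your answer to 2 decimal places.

Market equilibrium (private): 11.86 + 0.59Q = 250.19 - 1.28Q → Q_m = 127.4492.
Total external cost = ∫₀^{Q_m} (14.56 + 0.94Q) dQ = 14.56×127.4492 + ½×0.94×127.4492² = 9490.0107.

$9490.01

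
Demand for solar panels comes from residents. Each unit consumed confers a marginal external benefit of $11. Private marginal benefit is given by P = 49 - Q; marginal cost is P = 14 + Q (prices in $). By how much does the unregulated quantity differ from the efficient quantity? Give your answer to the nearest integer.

Market equilibrium (private): 14 + Q = 49 - Q → Q_m = 17.5000.
Social marginal benefit = demand + MEB = 60 - Q.
Set SMB = MC: 60 - Q = 14 + Q → Q* = 23.0000.
Gap = |17.5000 − 23.0000| = 5.5000.

6 units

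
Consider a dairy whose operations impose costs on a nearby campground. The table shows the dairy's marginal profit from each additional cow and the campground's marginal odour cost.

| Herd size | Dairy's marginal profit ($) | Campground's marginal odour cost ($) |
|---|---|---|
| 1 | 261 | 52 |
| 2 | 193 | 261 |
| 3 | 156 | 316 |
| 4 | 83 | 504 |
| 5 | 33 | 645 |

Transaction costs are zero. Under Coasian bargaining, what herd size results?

Bargaining reaches the level where marginal profit last exceeds marginal odour cost.
That holds through level 1 (261 ≥ 52) but not at 2 (193 < 261).

1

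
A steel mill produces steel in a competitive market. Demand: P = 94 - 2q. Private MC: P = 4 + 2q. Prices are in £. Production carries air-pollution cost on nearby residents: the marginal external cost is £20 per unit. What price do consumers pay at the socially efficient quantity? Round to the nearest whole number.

Social marginal cost = private MC + MEC = 24 + 2q.
Set SMC = demand: 24 + 2q = 94 - 2q → q* = 17.5000.
Consumer price on the demand curve at q*: 94 − 2×17.5000 = 59.0000.

P = £59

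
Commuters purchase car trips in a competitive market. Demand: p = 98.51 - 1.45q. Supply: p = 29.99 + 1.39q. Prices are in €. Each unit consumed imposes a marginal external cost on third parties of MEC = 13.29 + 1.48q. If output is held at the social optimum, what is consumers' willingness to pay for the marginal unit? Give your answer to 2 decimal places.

Social marginal benefit = demand − MEC = 85.22 - 2.93q.
Set SMB = MC: 85.22 - 2.93q = 29.99 + 1.39q → q* = 12.7847.
Consumer price on the demand curve at q*: 98.51 − 1.45×12.7847 = 79.9722.

P = €79.97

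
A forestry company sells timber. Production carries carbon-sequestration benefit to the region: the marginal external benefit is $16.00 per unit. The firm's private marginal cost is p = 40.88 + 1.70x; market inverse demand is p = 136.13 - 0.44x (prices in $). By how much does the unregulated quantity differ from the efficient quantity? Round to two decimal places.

Market equilibrium (private): 40.88 + 1.70x = 136.13 - 0.44x → x_m = 44.5093.
Social marginal cost = private MC − MEB = 24.88 + 1.70x.
Set SMC = demand: 24.88 + 1.70x = 136.13 - 0.44x → x* = 51.9860.
Gap = |44.5093 − 51.9860| = 7.4767.

7.48 units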